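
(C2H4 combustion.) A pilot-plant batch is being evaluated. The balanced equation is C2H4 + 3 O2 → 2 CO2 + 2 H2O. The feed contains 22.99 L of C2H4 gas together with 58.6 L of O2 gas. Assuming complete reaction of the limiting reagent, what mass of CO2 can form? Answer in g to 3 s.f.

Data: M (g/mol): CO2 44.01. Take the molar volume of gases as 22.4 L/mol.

76.8 g

n(C2H4) = 22.99 / 22.4 = 1.026 mol
n(O2) = 58.60 / 22.4 = 2.616 mol
n/ν → C2H4: 1.026, O2: 0.8720; O2 is limiting.
n(CO2) = (2/3) × 2.616 = 1.744 mol
mass = 1.744 × 44.01 = 76.75 g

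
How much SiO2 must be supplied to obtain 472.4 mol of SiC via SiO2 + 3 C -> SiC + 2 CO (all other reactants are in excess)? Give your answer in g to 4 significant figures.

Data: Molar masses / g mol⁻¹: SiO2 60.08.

n(SiC) = 472.4 mol
n(SiO2) = (1/1) × 472.4 = 472.4 mol
mass = 472.4 × 60.08 = 28380 g

28380 g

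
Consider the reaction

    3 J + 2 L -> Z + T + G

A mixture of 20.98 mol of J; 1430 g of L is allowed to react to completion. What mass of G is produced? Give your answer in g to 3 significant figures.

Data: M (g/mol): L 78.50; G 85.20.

n(J) = 20.98 mol
n(L) = 1430 / 78.50 = 18.22 mol
n/ν for J = 20.98/3 = 6.993
n/ν for L = 18.22/2 = 9.110
Smallest n/ν is J → limiting reagent.
n(G) = (1/3) × 20.98 = 6.993 mol
mass = 6.993 × 85.20 = 595.8 g

596 g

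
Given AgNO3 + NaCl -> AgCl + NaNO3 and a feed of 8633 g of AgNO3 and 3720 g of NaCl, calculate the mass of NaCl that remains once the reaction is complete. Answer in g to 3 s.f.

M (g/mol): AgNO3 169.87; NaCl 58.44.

750 g

n(AgNO3) = 8633 / 169.87 = 50.82 mol
n(NaCl) = 3720 / 58.44 = 63.66 mol
n/ν → AgNO3: 50.82, NaCl: 63.66; AgNO3 is limiting.
NaCl consumed = (1/1) × 50.82 = 50.82 mol
NaCl remaining = 63.66 − 50.82 = 12.84 mol
mass = 12.84 × 58.44 = 750.4 g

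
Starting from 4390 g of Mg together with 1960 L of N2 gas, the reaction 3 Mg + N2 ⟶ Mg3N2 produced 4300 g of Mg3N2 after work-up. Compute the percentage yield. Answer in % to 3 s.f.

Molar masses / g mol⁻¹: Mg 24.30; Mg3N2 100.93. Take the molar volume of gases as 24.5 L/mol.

70.7 %

n(Mg) = 4390 / 24.30 = 180.7 mol
n(N2) = 1960 / 24.5 = 80.00 mol
n/ν for Mg = 180.7/3 = 60.23
n/ν for N2 = 80.00/1 = 80.00
Smallest n/ν is Mg → limiting reagent.
theoretical n(Mg3N2) = (1/3) × 180.7 = 60.23 mol → 6079 g
% yield = 4300 / 6079 × 100 = 70.74 %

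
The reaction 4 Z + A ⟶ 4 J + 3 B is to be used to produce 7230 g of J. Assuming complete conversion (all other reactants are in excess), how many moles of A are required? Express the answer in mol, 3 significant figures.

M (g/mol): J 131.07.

n(J) = 7230 / 131.07 = 55.16 mol
n(A) = (1/4) × 55.16 = 13.79 mol

13.8 mol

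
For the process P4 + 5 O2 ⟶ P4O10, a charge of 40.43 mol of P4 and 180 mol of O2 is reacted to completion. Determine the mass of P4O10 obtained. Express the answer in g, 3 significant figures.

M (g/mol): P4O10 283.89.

n(P4) = 40.43 mol
n(O2) = 180.0 mol
n/ν for P4 = 40.43/1 = 40.43
n/ν for O2 = 180.0/5 = 36.00
Smallest n/ν is O2 → limiting reagent.
n(P4O10) = (1/5) × 180.0 = 36.00 mol
mass = 36.00 × 283.89 = 10220 g

10200 g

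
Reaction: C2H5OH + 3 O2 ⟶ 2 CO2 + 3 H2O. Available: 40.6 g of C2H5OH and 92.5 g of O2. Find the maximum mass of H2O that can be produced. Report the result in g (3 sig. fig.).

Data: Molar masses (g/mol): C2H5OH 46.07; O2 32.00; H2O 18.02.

47.6 g

n(C2H5OH) = 40.60 / 46.07 = 0.8813 mol
n(O2) = 92.50 / 32.00 = 2.891 mol
n/ν for C2H5OH = 0.8813/1 = 0.8813
n/ν for O2 = 2.891/3 = 0.9637
Smallest n/ν is C2H5OH → limiting reagent.
n(H2O) = (3/1) × 0.8813 = 2.644 mol
mass = 2.644 × 18.02 = 47.64 g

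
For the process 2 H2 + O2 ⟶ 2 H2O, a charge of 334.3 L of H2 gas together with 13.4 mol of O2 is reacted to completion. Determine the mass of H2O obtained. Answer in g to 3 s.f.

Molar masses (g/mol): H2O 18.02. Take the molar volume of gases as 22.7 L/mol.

n(H2) = 334.3 / 22.7 = 14.73 mol
n(O2) = 13.40 mol
n/ν for H2 = 14.73/2 = 7.365
n/ν for O2 = 13.40/1 = 13.40
Smallest n/ν is H2 → limiting reagent.
n(H2O) = (2/2) × 14.73 = 14.73 mol
mass = 14.73 × 18.02 = 265.4 g

265 g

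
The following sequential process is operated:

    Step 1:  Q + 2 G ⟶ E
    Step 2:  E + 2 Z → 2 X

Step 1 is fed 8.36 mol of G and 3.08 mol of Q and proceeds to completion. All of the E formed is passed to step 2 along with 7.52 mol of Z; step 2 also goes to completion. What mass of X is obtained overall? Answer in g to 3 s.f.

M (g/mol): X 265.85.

1640 g

Step 1:
n(G) = 8.360 mol
n(Q) = 3.080 mol
n/ν for G = 8.360/2 = 4.180
n/ν for Q = 3.080/1 = 3.080
Smallest n/ν is Q → limiting reagent.
n(E) produced = (1/1) × 3.080 = 3.080 mol
Step 2:
n(E) available = 3.080 mol
n(Z) = 7.520 mol
n/ν for E = 3.080/1 = 3.080
n/ν for Z = 7.520/2 = 3.760
Smallest n/ν is E → limiting reagent.
n(X) = (2/1) × 3.080 = 6.160 mol
mass = 6.160 × 265.85 = 1638 g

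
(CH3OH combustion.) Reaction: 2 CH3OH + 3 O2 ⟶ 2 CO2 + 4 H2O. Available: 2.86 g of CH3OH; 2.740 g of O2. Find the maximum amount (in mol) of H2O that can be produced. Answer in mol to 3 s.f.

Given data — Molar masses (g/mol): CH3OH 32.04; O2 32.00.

n(CH3OH) = 2.860 / 32.04 = 0.08926 mol
n(O2) = 2.740 / 32.00 = 0.08563 mol
n/ν for CH3OH = 0.08926/2 = 0.04463
n/ν for O2 = 0.08563/3 = 0.02854
Smallest n/ν is O2 → limiting reagent.
n(H2O) = (4/3) × 0.08563 = 0.1142 mol

0.114 mol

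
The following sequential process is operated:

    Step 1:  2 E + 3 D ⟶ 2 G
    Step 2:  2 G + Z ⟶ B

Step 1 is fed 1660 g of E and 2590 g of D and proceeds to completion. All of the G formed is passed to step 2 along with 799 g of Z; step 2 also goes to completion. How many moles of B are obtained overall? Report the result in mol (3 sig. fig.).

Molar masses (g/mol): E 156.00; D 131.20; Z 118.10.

Step 1:
n(E) = 1660 / 156.00 = 10.64 mol
n(D) = 2590 / 131.20 = 19.74 mol
n/ν → E: 5.320, D: 6.580; E is limiting.
n(G) produced = (2/2) × 10.64 = 10.64 mol
Step 2:
n(G) available = 10.64 mol
n(Z) = 799.0 / 118.10 = 6.765 mol
n/ν → G: 5.320, Z: 6.765; G is limiting.
n(B) = (1/2) × 10.64 = 5.320 mol

5.32 mol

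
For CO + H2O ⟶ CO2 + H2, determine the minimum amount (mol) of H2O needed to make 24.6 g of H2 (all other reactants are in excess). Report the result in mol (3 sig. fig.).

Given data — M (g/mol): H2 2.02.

n(H2) = 24.6 / 2.02 = 12.18 mol
n(H2O) = (1/1) × 12.18 = 12.18 mol

12.2 mol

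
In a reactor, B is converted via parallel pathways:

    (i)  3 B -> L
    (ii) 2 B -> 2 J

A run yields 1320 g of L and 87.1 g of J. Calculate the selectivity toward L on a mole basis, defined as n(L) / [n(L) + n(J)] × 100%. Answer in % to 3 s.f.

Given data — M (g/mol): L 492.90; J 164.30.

n(L) = 1320 / 492.90 = 2.678 mol
n(J) = 87.1 / 164.30 = 0.5301 mol
selectivity = 2.678/(2.678+0.5301) × 100 = 83.48 %

83.5 %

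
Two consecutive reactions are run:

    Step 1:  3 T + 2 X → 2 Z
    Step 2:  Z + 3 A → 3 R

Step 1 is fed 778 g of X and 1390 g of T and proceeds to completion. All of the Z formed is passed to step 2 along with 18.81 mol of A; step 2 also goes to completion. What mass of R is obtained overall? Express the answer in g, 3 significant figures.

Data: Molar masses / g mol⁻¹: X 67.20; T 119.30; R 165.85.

Step 1:
n(X) = 778.0 / 67.20 = 11.58 mol
n(T) = 1390 / 119.30 = 11.65 mol
n/ν for X = 11.58/2 = 5.790
n/ν for T = 11.65/3 = 3.883
Smallest n/ν is T → limiting reagent.
n(Z) produced = (2/3) × 11.65 = 7.767 mol
Step 2:
n(Z) available = 7.767 mol
n(A) = 18.81 mol
n/ν for Z = 7.767/1 = 7.767
n/ν for A = 18.81/3 = 6.270
Smallest n/ν is A → limiting reagent.
n(R) = (3/3) × 18.81 = 18.81 mol
mass = 18.81 × 165.85 = 3120 g

3120 g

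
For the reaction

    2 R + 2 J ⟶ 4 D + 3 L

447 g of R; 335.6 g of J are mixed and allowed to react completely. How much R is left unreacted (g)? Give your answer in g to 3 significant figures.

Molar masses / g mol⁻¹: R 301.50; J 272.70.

76.0 g

n(R) = 447.0 / 301.50 = 1.483 mol
n(J) = 335.6 / 272.70 = 1.231 mol
n/ν → R: 0.7415, J: 0.6155; J is limiting.
R consumed = (2/2) × 1.231 = 1.231 mol
R remaining = 1.483 − 1.231 = 0.2520 mol
mass = 0.2520 × 301.50 = 75.98 g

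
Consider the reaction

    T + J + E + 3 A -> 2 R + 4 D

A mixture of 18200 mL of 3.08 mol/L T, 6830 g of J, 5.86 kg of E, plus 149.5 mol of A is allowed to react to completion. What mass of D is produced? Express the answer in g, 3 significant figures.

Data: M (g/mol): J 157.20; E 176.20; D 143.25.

n(T) = 3.08 × 18200/1000 = 56.06 mol
n(J) = 6830 / 157.20 = 43.45 mol
n(E) = 5.860×1000 / 176.20 = 33.26 mol
n(A) = 149.5 mol
n/ν → T: 56.06, J: 43.45, E: 33.26, A: 49.83; E is limiting.
n(D) = (4/1) × 33.26 = 133.0 mol
mass = 133.0 × 143.25 = 19050 g

19100 g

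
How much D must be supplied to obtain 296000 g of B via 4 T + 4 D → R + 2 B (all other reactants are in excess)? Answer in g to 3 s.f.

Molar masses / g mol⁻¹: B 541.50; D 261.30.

n(B) = 296000 / 541.50 = 546.6 mol
n(D) = (4/2) × 546.6 = 1093 mol
mass = 1093 × 261.30 = 285600 g

286000 g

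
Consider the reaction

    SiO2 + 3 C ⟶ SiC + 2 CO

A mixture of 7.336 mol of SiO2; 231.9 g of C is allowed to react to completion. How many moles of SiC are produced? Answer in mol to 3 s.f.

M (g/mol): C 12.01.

n(SiO2) = 7.336 mol
n(C) = 231.9 / 12.01 = 19.31 mol
n/ν → SiO2: 7.336, C: 6.437; C is limiting.
n(SiC) = (1/3) × 19.31 = 6.437 mol

6.44 mol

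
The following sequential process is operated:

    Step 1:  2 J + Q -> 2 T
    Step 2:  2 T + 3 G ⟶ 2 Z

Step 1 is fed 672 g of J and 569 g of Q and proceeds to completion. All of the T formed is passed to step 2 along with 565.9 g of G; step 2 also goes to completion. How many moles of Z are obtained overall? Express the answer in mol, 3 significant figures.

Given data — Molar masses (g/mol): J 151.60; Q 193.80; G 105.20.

Step 1:
n(J) = 672.0 / 151.60 = 4.433 mol
n(Q) = 569.0 / 193.80 = 2.936 mol
n/ν → J: 2.217, Q: 2.936; J is limiting.
n(T) produced = (2/2) × 4.433 = 4.433 mol
Step 2:
n(T) available = 4.433 mol
n(G) = 565.9 / 105.20 = 5.379 mol
n/ν → T: 2.217, G: 1.793; G is limiting.
n(Z) = (2/3) × 5.379 = 3.586 mol

3.59 mol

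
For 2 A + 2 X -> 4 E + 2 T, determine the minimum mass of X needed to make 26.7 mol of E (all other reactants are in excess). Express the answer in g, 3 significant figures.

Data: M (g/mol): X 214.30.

2860 g

n(E) = 26.70 mol
n(X) = (2/4) × 26.70 = 13.35 mol
mass = 13.35 × 214.30 = 2861 g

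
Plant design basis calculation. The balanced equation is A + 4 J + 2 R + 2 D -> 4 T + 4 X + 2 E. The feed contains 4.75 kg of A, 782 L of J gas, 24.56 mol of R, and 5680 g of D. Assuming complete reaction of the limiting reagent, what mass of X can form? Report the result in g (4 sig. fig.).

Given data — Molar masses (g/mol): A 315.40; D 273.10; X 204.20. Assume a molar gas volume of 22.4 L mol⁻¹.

7129 g

n(A) = 4.750×1000 / 315.40 = 15.06 mol
n(J) = 782.0 / 22.4 = 34.91 mol
n(R) = 24.56 mol
n(D) = 5680 / 273.10 = 20.80 mol
n/ν for A = 15.06/1 = 15.06
n/ν for J = 34.91/4 = 8.728
n/ν for R = 24.56/2 = 12.28
n/ν for D = 20.80/2 = 10.40
Smallest n/ν is J → limiting reagent.
n(X) = (4/4) × 34.91 = 34.91 mol
mass = 34.91 × 204.20 = 7129 g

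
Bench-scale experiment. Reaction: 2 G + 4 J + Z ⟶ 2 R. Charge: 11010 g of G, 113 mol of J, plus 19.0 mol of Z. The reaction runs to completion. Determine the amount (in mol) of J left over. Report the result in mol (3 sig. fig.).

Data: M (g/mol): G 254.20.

n(G) = 11010 / 254.20 = 43.31 mol
n(J) = 113.0 mol
n(Z) = 19.00 mol
n/ν for G = 43.31/2 = 21.66
n/ν for J = 113.0/4 = 28.25
n/ν for Z = 19.00/1 = 19.00
Smallest n/ν is Z → limiting reagent.
J consumed = (4/1) × 19.00 = 76.00 mol
J remaining = 113.0 − 76.00 = 37.00 mol

37.0 mol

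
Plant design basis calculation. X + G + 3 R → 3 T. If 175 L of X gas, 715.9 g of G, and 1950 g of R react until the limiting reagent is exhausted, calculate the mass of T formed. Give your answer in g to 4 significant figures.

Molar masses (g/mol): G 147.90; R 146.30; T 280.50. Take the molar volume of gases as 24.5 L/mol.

n(X) = 175.0 / 24.5 = 7.143 mol
n(G) = 715.9 / 147.90 = 4.840 mol
n(R) = 1950 / 146.30 = 13.33 mol
n/ν for X = 7.143/1 = 7.143
n/ν for G = 4.840/1 = 4.840
n/ν for R = 13.33/3 = 4.443
Smallest n/ν is R → limiting reagent.
n(T) = (3/3) × 13.33 = 13.33 mol
mass = 13.33 × 280.50 = 3739 g

3739 g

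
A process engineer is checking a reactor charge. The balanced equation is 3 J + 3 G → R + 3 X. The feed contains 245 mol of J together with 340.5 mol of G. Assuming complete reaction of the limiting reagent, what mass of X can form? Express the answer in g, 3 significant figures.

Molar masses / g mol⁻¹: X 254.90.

n(J) = 245.0 mol
n(G) = 340.5 mol
n/ν for J = 245.0/3 = 81.67
n/ν for G = 340.5/3 = 113.5
Smallest n/ν is J → limiting reagent.
n(X) = (3/3) × 245.0 = 245.0 mol
mass = 245.0 × 254.90 = 62450 g

62500 g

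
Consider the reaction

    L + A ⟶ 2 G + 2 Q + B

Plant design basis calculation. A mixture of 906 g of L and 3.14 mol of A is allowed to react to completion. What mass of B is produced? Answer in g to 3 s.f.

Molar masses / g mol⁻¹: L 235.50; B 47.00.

148 g

n(L) = 906.0 / 235.50 = 3.847 mol
n(A) = 3.140 mol
n/ν for L = 3.847/1 = 3.847
n/ν for A = 3.140/1 = 3.140
Smallest n/ν is A → limiting reagent.
n(B) = (1/1) × 3.140 = 3.140 mol
mass = 3.140 × 47.00 = 147.6 g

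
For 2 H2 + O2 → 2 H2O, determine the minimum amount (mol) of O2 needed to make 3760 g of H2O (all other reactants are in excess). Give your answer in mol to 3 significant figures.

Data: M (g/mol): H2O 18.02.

n(H2O) = 3760 / 18.02 = 208.7 mol
n(O2) = (1/2) × 208.7 = 104.4 mol

104 mol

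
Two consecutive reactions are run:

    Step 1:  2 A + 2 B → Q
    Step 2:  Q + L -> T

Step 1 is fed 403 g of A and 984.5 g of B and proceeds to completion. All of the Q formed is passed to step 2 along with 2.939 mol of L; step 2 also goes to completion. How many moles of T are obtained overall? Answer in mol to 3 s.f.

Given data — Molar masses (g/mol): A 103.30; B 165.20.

Step 1:
n(A) = 403.0 / 103.30 = 3.901 mol
n(B) = 984.5 / 165.20 = 5.959 mol
n/ν for A = 3.901/2 = 1.951
n/ν for B = 5.959/2 = 2.980
Smallest n/ν is A → limiting reagent.
n(Q) produced = (1/2) × 3.901 = 1.951 mol
Step 2:
n(Q) available = 1.951 mol
n(L) = 2.939 mol
n/ν for Q = 1.951/1 = 1.951
n/ν for L = 2.939/1 = 2.939
Smallest n/ν is Q → limiting reagent.
n(T) = (1/1) × 1.951 = 1.951 mol

1.95 mol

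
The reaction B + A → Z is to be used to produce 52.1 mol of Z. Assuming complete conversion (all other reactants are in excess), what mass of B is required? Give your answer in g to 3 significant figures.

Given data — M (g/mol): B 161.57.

n(Z) = 52.10 mol
n(B) = (1/1) × 52.10 = 52.10 mol
mass = 52.10 × 161.57 = 8418 g

8420 g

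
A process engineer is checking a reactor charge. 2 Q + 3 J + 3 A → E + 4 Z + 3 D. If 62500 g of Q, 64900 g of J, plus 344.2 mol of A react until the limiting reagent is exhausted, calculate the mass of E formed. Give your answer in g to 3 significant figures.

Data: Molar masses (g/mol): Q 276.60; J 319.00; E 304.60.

20700 g

n(Q) = 62500 / 276.60 = 226.0 mol
n(J) = 64900 / 319.00 = 203.4 mol
n(A) = 344.2 mol
n/ν for Q = 226.0/2 = 113.0
n/ν for J = 203.4/3 = 67.80
n/ν for A = 344.2/3 = 114.7
Smallest n/ν is J → limiting reagent.
n(E) = (1/3) × 203.4 = 67.80 mol
mass = 67.80 × 304.60 = 20650 g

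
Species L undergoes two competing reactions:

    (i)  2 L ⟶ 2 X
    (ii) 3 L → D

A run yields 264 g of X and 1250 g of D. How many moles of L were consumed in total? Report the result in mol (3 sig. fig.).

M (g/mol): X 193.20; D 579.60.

7.84 mol

n(X) = 264 / 193.20 = 1.366 mol
n(D) = 1250 / 579.60 = 2.157 mol
n(L) via (i) = (2/2)×1.366 = 1.366 mol
n(L) via (ii) = (3/1)×2.157 = 6.471 mol
total n(L) = 1.366 + 6.471 = 7.837 mol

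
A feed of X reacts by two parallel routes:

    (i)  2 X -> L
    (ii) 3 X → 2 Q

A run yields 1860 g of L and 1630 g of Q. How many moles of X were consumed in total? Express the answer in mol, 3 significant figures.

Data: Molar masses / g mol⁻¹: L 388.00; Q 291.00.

n(L) = 1860 / 388.00 = 4.794 mol
n(Q) = 1630 / 291.00 = 5.601 mol
n(X) via (i) = (2/1)×4.794 = 9.588 mol
n(X) via (ii) = (3/2)×5.601 = 8.402 mol
total n(X) = 9.588 + 8.402 = 17.99 mol

18.0 mol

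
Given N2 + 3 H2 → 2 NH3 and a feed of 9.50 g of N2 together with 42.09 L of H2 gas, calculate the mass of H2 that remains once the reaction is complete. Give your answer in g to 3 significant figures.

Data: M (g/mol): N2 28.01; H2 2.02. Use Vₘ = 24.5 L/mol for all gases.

n(N2) = 9.500 / 28.01 = 0.3392 mol
n(H2) = 42.09 / 24.5 = 1.718 mol
n/ν for N2 = 0.3392/1 = 0.3392
n/ν for H2 = 1.718/3 = 0.5727
Smallest n/ν is N2 → limiting reagent.
H2 consumed = (3/1) × 0.3392 = 1.018 mol
H2 remaining = 1.718 − 1.018 = 0.7000 mol
mass = 0.7000 × 2.02 = 1.414 g

1.41 g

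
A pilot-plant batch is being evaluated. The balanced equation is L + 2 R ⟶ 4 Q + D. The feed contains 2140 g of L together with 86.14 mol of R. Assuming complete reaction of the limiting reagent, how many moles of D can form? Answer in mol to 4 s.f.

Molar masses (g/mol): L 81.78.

26.17 mol

n(L) = 2140 / 81.78 = 26.17 mol
n(R) = 86.14 mol
n/ν → L: 26.17, R: 43.07; L is limiting.
n(D) = (1/1) × 26.17 = 26.17 mol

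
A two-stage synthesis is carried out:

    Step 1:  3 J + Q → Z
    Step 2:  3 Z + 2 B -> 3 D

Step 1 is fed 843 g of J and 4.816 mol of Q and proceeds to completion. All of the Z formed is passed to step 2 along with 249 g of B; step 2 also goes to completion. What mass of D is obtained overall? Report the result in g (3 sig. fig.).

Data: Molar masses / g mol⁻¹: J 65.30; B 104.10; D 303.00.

Step 1:
n(J) = 843.0 / 65.30 = 12.91 mol
n(Q) = 4.816 mol
n/ν → J: 4.303, Q: 4.816; J is limiting.
n(Z) produced = (1/3) × 12.91 = 4.303 mol
Step 2:
n(Z) available = 4.303 mol
n(B) = 249.0 / 104.10 = 2.392 mol
n/ν → Z: 1.434, B: 1.196; B is limiting.
n(D) = (3/2) × 2.392 = 3.588 mol
mass = 3.588 × 303.00 = 1087 g

1090 g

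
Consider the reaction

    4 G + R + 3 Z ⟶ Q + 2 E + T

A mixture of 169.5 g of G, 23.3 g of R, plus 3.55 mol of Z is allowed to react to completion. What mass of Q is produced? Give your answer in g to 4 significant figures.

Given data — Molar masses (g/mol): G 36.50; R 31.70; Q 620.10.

455.8 g

n(G) = 169.5 / 36.50 = 4.644 mol
n(R) = 23.30 / 31.70 = 0.7350 mol
n(Z) = 3.550 mol
n/ν → G: 1.161, R: 0.7350, Z: 1.183; R is limiting.
n(Q) = (1/1) × 0.7350 = 0.7350 mol
mass = 0.7350 × 620.10 = 455.8 g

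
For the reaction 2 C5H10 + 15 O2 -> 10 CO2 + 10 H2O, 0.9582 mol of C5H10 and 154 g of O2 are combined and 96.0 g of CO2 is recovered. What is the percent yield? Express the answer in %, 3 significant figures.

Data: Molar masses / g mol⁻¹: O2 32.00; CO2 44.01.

n(C5H10) = 0.9582 mol
n(O2) = 154.0 / 32.00 = 4.813 mol
n/ν for C5H10 = 0.9582/2 = 0.4791
n/ν for O2 = 4.813/15 = 0.3209
Smallest n/ν is O2 → limiting reagent.
theoretical n(CO2) = (10/15) × 4.813 = 3.209 mol → 141.2 g
% yield = 96.0 / 141.2 × 100 = 67.99 %

68.0 %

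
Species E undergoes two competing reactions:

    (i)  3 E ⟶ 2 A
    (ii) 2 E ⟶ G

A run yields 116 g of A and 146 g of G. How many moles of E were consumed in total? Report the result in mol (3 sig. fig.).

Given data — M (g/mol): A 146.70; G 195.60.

2.68 mol

n(A) = 116 / 146.70 = 0.7907 mol
n(G) = 146 / 195.60 = 0.7464 mol
n(E) via (i) = (3/2)×0.7907 = 1.186 mol
n(E) via (ii) = (2/1)×0.7464 = 1.493 mol
total n(E) = 1.186 + 1.493 = 2.679 mol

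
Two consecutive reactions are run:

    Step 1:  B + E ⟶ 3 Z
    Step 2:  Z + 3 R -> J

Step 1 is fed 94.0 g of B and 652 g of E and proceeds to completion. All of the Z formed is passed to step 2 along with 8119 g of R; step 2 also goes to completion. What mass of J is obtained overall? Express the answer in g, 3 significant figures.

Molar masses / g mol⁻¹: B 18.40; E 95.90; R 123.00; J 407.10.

Step 1:
n(B) = 94.00 / 18.40 = 5.109 mol
n(E) = 652.0 / 95.90 = 6.799 mol
n/ν → B: 5.109, E: 6.799; B is limiting.
n(Z) produced = (3/1) × 5.109 = 15.33 mol
Step 2:
n(Z) available = 15.33 mol
n(R) = 8119 / 123.00 = 66.01 mol
n/ν → Z: 15.33, R: 22.00; Z is limiting.
n(J) = (1/1) × 15.33 = 15.33 mol
mass = 15.33 × 407.10 = 6241 g

6240 g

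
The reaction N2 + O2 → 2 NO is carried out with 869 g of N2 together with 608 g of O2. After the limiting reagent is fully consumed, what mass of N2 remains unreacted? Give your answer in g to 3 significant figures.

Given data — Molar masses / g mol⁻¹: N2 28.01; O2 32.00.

n(N2) = 869.0 / 28.01 = 31.02 mol
n(O2) = 608.0 / 32.00 = 19.00 mol
n/ν → N2: 31.02, O2: 19.00; O2 is limiting.
N2 consumed = (1/1) × 19.00 = 19.00 mol
N2 remaining = 31.02 − 19.00 = 12.02 mol
mass = 12.02 × 28.01 = 336.7 g

337 g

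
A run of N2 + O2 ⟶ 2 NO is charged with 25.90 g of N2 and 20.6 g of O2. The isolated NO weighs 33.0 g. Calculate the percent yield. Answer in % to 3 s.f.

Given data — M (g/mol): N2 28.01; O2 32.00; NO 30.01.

n(N2) = 25.90 / 28.01 = 0.9247 mol
n(O2) = 20.60 / 32.00 = 0.6438 mol
n/ν for N2 = 0.9247/1 = 0.9247
n/ν for O2 = 0.6438/1 = 0.6438
Smallest n/ν is O2 → limiting reagent.
theoretical n(NO) = (2/1) × 0.6438 = 1.288 mol → 38.65 g
% yield = 33.0 / 38.65 × 100 = 85.38 %

85.4 %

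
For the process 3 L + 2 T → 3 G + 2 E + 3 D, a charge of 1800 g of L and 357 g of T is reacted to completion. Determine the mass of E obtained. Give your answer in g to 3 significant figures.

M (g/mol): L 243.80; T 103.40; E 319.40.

1100 g

n(L) = 1800 / 243.80 = 7.383 mol
n(T) = 357.0 / 103.40 = 3.453 mol
n/ν for L = 7.383/3 = 2.461
n/ν for T = 3.453/2 = 1.727
Smallest n/ν is T → limiting reagent.
n(E) = (2/2) × 3.453 = 3.453 mol
mass = 3.453 × 319.40 = 1103 g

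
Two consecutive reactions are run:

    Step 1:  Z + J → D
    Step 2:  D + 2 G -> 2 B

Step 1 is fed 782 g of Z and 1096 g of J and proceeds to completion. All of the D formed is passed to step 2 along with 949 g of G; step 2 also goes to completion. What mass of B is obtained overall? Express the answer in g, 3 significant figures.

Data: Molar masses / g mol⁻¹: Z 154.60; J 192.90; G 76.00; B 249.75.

Step 1:
n(Z) = 782.0 / 154.60 = 5.058 mol
n(J) = 1096 / 192.90 = 5.682 mol
n/ν for Z = 5.058/1 = 5.058
n/ν for J = 5.682/1 = 5.682
Smallest n/ν is Z → limiting reagent.
n(D) produced = (1/1) × 5.058 = 5.058 mol
Step 2:
n(D) available = 5.058 mol
n(G) = 949.0 / 76.00 = 12.49 mol
n/ν for D = 5.058/1 = 5.058
n/ν for G = 12.49/2 = 6.245
Smallest n/ν is D → limiting reagent.
n(B) = (2/1) × 5.058 = 10.12 mol
mass = 10.12 × 249.75 = 2527 g

2530 g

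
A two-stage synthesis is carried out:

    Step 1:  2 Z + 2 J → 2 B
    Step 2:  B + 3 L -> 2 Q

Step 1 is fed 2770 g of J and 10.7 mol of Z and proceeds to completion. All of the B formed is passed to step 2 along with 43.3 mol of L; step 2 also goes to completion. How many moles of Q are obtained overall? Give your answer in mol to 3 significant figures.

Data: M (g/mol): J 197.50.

21.4 mol

Step 1:
n(J) = 2770 / 197.50 = 14.03 mol
n(Z) = 10.70 mol
n/ν for J = 14.03/2 = 7.015
n/ν for Z = 10.70/2 = 5.350
Smallest n/ν is Z → limiting reagent.
n(B) produced = (2/2) × 10.70 = 10.70 mol
Step 2:
n(B) available = 10.70 mol
n(L) = 43.30 mol
n/ν for B = 10.70/1 = 10.70
n/ν for L = 43.30/3 = 14.43
Smallest n/ν is B → limiting reagent.
n(Q) = (2/1) × 10.70 = 21.40 mol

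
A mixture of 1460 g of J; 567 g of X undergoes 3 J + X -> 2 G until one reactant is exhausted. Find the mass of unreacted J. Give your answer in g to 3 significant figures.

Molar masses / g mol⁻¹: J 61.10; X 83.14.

210 g

n(J) = 1460 / 61.10 = 23.90 mol
n(X) = 567.0 / 83.14 = 6.820 mol
n/ν → J: 7.967, X: 6.820; X is limiting.
J consumed = (3/1) × 6.820 = 20.46 mol
J remaining = 23.90 − 20.46 = 3.440 mol
mass = 3.440 × 61.10 = 210.2 g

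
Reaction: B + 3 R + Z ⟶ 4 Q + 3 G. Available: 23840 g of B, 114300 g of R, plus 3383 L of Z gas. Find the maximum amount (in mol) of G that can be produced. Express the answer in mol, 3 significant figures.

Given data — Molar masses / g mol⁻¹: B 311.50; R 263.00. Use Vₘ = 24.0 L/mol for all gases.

n(B) = 23840 / 311.50 = 76.53 mol
n(R) = 114300 / 263.00 = 434.6 mol
n(Z) = 3383 / 24.0 = 141.0 mol
n/ν → B: 76.53, R: 144.9, Z: 141.0; B is limiting.
n(G) = (3/1) × 76.53 = 229.6 mol

230 mol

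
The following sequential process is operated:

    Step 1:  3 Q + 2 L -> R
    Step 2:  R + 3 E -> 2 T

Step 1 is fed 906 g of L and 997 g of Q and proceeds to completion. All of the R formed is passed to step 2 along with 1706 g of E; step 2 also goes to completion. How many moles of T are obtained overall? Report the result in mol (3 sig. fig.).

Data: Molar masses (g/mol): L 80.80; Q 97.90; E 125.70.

Step 1:
n(L) = 906.0 / 80.80 = 11.21 mol
n(Q) = 997.0 / 97.90 = 10.18 mol
n/ν → L: 5.605, Q: 3.393; Q is limiting.
n(R) produced = (1/3) × 10.18 = 3.393 mol
Step 2:
n(R) available = 3.393 mol
n(E) = 1706 / 125.70 = 13.57 mol
n/ν → R: 3.393, E: 4.523; R is limiting.
n(T) = (2/1) × 3.393 = 6.786 mol

6.79 mol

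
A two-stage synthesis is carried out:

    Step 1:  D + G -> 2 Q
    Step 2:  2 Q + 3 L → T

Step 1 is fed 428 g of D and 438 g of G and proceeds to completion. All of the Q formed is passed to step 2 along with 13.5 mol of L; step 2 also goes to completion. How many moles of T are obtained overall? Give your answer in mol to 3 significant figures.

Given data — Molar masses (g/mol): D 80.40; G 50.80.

Step 1:
n(D) = 428.0 / 80.40 = 5.323 mol
n(G) = 438.0 / 50.80 = 8.622 mol
n/ν for D = 5.323/1 = 5.323
n/ν for G = 8.622/1 = 8.622
Smallest n/ν is D → limiting reagent.
n(Q) produced = (2/1) × 5.323 = 10.65 mol
Step 2:
n(Q) available = 10.65 mol
n(L) = 13.50 mol
n/ν for Q = 10.65/2 = 5.325
n/ν for L = 13.50/3 = 4.500
Smallest n/ν is L → limiting reagent.
n(T) = (1/3) × 13.50 = 4.500 mol

4.50 mol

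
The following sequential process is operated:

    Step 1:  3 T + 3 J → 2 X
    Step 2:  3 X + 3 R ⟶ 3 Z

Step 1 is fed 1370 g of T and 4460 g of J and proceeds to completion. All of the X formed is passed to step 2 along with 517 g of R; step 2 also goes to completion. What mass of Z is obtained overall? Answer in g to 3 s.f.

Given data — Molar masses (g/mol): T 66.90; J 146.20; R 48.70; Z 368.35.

3910 g

Step 1:
n(T) = 1370 / 66.90 = 20.48 mol
n(J) = 4460 / 146.20 = 30.51 mol
n/ν for T = 20.48/3 = 6.827
n/ν for J = 30.51/3 = 10.17
Smallest n/ν is T → limiting reagent.
n(X) produced = (2/3) × 20.48 = 13.65 mol
Step 2:
n(X) available = 13.65 mol
n(R) = 517.0 / 48.70 = 10.62 mol
n/ν for X = 13.65/3 = 4.550
n/ν for R = 10.62/3 = 3.540
Smallest n/ν is R → limiting reagent.
n(Z) = (3/3) × 10.62 = 10.62 mol
mass = 10.62 × 368.35 = 3912 g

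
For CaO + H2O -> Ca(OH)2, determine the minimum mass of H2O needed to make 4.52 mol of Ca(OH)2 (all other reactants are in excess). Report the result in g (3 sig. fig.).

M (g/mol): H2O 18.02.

n(Ca(OH)2) = 4.520 mol
n(H2O) = (1/1) × 4.520 = 4.520 mol
mass = 4.520 × 18.02 = 81.45 g

81.5 g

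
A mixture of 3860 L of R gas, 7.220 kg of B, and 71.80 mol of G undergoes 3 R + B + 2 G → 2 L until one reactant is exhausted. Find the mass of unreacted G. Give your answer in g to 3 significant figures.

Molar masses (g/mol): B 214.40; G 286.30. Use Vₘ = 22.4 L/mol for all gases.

1270 g

n(R) = 3860 / 22.4 = 172.3 mol
n(B) = 7.220×1000 / 214.40 = 33.68 mol
n(G) = 71.80 mol
n/ν for R = 172.3/3 = 57.43
n/ν for B = 33.68/1 = 33.68
n/ν for G = 71.80/2 = 35.90
Smallest n/ν is B → limiting reagent.
G consumed = (2/1) × 33.68 = 67.36 mol
G remaining = 71.80 − 67.36 = 4.440 mol
mass = 4.440 × 286.30 = 1271 g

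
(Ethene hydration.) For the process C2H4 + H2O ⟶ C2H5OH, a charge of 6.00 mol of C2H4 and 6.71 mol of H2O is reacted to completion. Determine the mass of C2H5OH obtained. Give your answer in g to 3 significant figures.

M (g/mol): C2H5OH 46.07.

276 g

n(C2H4) = 6.000 mol
n(H2O) = 6.710 mol
n/ν → C2H4: 6.000, H2O: 6.710; C2H4 is limiting.
n(C2H5OH) = (1/1) × 6.000 = 6.000 mol
mass = 6.000 × 46.07 = 276.4 g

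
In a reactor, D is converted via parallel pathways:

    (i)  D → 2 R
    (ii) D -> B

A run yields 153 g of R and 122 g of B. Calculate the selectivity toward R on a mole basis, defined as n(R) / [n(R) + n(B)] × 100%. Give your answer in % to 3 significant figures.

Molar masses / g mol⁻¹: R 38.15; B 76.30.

71.5 %

n(R) = 153 / 38.15 = 4.010 mol
n(B) = 122 / 76.30 = 1.599 mol
selectivity = 4.010/(4.010+1.599) × 100 = 71.49 %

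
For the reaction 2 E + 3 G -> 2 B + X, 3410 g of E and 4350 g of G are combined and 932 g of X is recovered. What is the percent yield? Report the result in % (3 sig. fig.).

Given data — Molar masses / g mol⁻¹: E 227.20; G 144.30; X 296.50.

n(E) = 3410 / 227.20 = 15.01 mol
n(G) = 4350 / 144.30 = 30.15 mol
n/ν → E: 7.505, G: 10.05; E is limiting.
theoretical n(X) = (1/2) × 15.01 = 7.505 mol → 2225 g
% yield = 932 / 2225 × 100 = 41.89 %

41.9 %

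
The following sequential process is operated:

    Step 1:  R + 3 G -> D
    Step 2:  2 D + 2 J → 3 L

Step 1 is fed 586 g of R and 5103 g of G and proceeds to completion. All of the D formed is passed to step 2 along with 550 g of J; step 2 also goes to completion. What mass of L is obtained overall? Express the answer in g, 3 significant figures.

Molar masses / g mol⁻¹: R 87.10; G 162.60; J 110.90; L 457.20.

3400 g

Step 1:
n(R) = 586.0 / 87.10 = 6.728 mol
n(G) = 5103 / 162.60 = 31.38 mol
n/ν for R = 6.728/1 = 6.728
n/ν for G = 31.38/3 = 10.46
Smallest n/ν is R → limiting reagent.
n(D) produced = (1/1) × 6.728 = 6.728 mol
Step 2:
n(D) available = 6.728 mol
n(J) = 550.0 / 110.90 = 4.959 mol
n/ν for D = 6.728/2 = 3.364
n/ν for J = 4.959/2 = 2.480
Smallest n/ν is J → limiting reagent.
n(L) = (3/2) × 4.959 = 7.439 mol
mass = 7.439 × 457.20 = 3401 g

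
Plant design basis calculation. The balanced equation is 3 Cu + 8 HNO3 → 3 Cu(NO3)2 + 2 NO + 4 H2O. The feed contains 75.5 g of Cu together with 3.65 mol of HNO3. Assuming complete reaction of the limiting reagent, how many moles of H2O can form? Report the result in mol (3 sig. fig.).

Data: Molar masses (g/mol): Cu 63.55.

1.58 mol

n(Cu) = 75.50 / 63.55 = 1.188 mol
n(HNO3) = 3.650 mol
n/ν for Cu = 1.188/3 = 0.3960
n/ν for HNO3 = 3.650/8 = 0.4563
Smallest n/ν is Cu → limiting reagent.
n(H2O) = (4/3) × 1.188 = 1.584 mol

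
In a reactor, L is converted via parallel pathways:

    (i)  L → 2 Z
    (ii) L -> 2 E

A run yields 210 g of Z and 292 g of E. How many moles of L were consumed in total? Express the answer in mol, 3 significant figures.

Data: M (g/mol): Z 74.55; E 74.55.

n(Z) = 210 / 74.55 = 2.817 mol
n(E) = 292 / 74.55 = 3.917 mol
n(L) via (i) = (1/2)×2.817 = 1.409 mol
n(L) via (ii) = (1/2)×3.917 = 1.959 mol
total n(L) = 1.409 + 1.959 = 3.368 mol

3.37 mol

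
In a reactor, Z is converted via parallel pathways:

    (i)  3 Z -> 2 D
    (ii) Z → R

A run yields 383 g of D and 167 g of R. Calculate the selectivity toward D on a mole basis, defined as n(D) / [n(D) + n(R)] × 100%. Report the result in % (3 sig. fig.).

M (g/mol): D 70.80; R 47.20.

n(D) = 383 / 70.80 = 5.410 mol
n(R) = 167 / 47.20 = 3.538 mol
selectivity = 5.410/(5.410+3.538) × 100 = 60.46 %

60.5 %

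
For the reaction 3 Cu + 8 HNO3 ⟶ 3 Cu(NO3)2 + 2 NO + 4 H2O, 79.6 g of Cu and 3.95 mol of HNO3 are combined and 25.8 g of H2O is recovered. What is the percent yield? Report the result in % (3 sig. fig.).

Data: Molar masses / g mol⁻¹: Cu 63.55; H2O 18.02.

85.7 %

n(Cu) = 79.60 / 63.55 = 1.253 mol
n(HNO3) = 3.950 mol
n/ν → Cu: 0.4177, HNO3: 0.4938; Cu is limiting.
theoretical n(H2O) = (4/3) × 1.253 = 1.671 mol → 30.11 g
% yield = 25.8 / 30.11 × 100 = 85.69 %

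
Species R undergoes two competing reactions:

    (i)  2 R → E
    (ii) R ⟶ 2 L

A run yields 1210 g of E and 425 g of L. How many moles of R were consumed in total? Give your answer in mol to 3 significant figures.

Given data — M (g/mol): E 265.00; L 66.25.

n(E) = 1210 / 265.00 = 4.566 mol
n(L) = 425 / 66.25 = 6.415 mol
n(R) via (i) = (2/1)×4.566 = 9.132 mol
n(R) via (ii) = (1/2)×6.415 = 3.208 mol
total n(R) = 9.132 + 3.208 = 12.34 mol

12.3 mol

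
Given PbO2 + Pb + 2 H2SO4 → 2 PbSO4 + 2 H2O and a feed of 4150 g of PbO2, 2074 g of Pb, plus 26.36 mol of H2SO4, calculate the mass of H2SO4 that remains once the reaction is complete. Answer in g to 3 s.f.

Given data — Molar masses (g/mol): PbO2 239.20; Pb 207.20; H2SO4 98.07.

622 g

n(PbO2) = 4150 / 239.20 = 17.35 mol
n(Pb) = 2074 / 207.20 = 10.01 mol
n(H2SO4) = 26.36 mol
n/ν for PbO2 = 17.35/1 = 17.35
n/ν for Pb = 10.01/1 = 10.01
n/ν for H2SO4 = 26.36/2 = 13.18
Smallest n/ν is Pb → limiting reagent.
H2SO4 consumed = (2/1) × 10.01 = 20.02 mol
H2SO4 remaining = 26.36 − 20.02 = 6.340 mol
mass = 6.340 × 98.07 = 621.8 g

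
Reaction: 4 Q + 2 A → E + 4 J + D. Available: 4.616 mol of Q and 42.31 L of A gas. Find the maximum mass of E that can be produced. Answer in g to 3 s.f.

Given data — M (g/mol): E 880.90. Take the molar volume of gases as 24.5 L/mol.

n(Q) = 4.616 mol
n(A) = 42.31 / 24.5 = 1.727 mol
n/ν → Q: 1.154, A: 0.8635; A is limiting.
n(E) = (1/2) × 1.727 = 0.8635 mol
mass = 0.8635 × 880.90 = 760.7 g

761 g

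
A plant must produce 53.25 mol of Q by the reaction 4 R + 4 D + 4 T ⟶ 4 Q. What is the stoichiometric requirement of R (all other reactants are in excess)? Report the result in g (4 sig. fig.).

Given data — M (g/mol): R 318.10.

16940 g

n(Q) = 53.25 mol
n(R) = (4/4) × 53.25 = 53.25 mol
mass = 53.25 × 318.10 = 16940 g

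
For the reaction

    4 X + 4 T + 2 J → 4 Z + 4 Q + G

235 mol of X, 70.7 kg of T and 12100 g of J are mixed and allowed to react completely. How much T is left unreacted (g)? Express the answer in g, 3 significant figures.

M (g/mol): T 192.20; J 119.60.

31800 g

n(X) = 235.0 mol
n(T) = 70.70×1000 / 192.20 = 367.8 mol
n(J) = 12100 / 119.60 = 101.2 mol
n/ν → X: 58.75, T: 91.95, J: 50.60; J is limiting.
T consumed = (4/2) × 101.2 = 202.4 mol
T remaining = 367.8 − 202.4 = 165.4 mol
mass = 165.4 × 192.20 = 31790 g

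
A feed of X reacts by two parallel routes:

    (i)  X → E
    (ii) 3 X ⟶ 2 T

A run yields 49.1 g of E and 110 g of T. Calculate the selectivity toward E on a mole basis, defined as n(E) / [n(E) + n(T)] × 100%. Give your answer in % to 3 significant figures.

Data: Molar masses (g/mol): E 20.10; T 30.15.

n(E) = 49.1 / 20.10 = 2.443 mol
n(T) = 110 / 30.15 = 3.648 mol
selectivity = 2.443/(2.443+3.648) × 100 = 40.11 %

40.1 %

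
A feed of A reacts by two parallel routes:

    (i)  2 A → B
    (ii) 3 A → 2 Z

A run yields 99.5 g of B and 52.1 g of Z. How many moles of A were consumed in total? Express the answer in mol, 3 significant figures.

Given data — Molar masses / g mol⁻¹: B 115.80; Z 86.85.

n(B) = 99.5 / 115.80 = 0.8592 mol
n(Z) = 52.1 / 86.85 = 0.5999 mol
n(A) via (i) = (2/1)×0.8592 = 1.718 mol
n(A) via (ii) = (3/2)×0.5999 = 0.8999 mol
total n(A) = 1.718 + 0.8999 = 2.618 mol

2.62 mol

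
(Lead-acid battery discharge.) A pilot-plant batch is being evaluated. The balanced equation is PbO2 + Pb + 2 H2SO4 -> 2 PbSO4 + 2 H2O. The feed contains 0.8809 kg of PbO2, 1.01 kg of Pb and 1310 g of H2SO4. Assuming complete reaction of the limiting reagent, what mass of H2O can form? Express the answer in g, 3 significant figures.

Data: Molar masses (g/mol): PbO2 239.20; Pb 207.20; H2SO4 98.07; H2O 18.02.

133 g

n(PbO2) = 0.8809×1000 / 239.20 = 3.683 mol
n(Pb) = 1.010×1000 / 207.20 = 4.875 mol
n(H2SO4) = 1310 / 98.07 = 13.36 mol
n/ν → PbO2: 3.683, Pb: 4.875, H2SO4: 6.680; PbO2 is limiting.
n(H2O) = (2/1) × 3.683 = 7.366 mol
mass = 7.366 × 18.02 = 132.7 g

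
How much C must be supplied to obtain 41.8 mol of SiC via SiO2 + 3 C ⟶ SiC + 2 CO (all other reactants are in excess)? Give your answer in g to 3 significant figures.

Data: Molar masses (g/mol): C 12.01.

n(SiC) = 41.80 mol
n(C) = (3/1) × 41.80 = 125.4 mol
mass = 125.4 × 12.01 = 1506 g

1510 g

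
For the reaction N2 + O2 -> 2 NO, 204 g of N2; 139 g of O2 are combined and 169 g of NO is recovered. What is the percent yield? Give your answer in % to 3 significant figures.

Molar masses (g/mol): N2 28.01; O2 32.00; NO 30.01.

n(N2) = 204.0 / 28.01 = 7.283 mol
n(O2) = 139.0 / 32.00 = 4.344 mol
n/ν for N2 = 7.283/1 = 7.283
n/ν for O2 = 4.344/1 = 4.344
Smallest n/ν is O2 → limiting reagent.
theoretical n(NO) = (2/1) × 4.344 = 8.688 mol → 260.7 g
% yield = 169 / 260.7 × 100 = 64.83 %

64.8 %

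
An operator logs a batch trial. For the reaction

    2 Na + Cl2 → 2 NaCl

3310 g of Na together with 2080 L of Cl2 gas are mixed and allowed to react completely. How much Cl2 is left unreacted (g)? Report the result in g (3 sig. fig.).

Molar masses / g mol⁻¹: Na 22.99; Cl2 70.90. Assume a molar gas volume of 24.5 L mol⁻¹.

n(Na) = 3310 / 22.99 = 144.0 mol
n(Cl2) = 2080 / 24.5 = 84.90 mol
n/ν for Na = 144.0/2 = 72.00
n/ν for Cl2 = 84.90/1 = 84.90
Smallest n/ν is Na → limiting reagent.
Cl2 consumed = (1/2) × 144.0 = 72.00 mol
Cl2 remaining = 84.90 − 72.00 = 12.90 mol
mass = 12.90 × 70.90 = 914.6 g

915 g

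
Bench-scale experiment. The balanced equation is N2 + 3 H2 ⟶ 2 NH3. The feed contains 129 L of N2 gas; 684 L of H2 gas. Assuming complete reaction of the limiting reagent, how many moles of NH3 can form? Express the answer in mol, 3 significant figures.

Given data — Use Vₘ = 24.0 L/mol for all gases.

n(N2) = 129.0 / 24.0 = 5.375 mol
n(H2) = 684.0 / 24.0 = 28.50 mol
n/ν → N2: 5.375, H2: 9.500; N2 is limiting.
n(NH3) = (2/1) × 5.375 = 10.75 mol

10.8 mol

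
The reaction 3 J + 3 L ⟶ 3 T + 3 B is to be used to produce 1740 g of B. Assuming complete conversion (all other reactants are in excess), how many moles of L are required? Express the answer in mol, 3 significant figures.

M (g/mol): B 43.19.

40.3 mol

n(B) = 1740 / 43.19 = 40.29 mol
n(L) = (3/3) × 40.29 = 40.29 mol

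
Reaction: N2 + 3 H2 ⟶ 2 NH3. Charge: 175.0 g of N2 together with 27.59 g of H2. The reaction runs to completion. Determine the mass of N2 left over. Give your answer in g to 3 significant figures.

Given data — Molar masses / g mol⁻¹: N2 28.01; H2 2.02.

n(N2) = 175.0 / 28.01 = 6.248 mol
n(H2) = 27.59 / 2.02 = 13.66 mol
n/ν for N2 = 6.248/1 = 6.248
n/ν for H2 = 13.66/3 = 4.553
Smallest n/ν is H2 → limiting reagent.
N2 consumed = (1/3) × 13.66 = 4.553 mol
N2 remaining = 6.248 − 4.553 = 1.695 mol
mass = 1.695 × 28.01 = 47.48 g

47.5 g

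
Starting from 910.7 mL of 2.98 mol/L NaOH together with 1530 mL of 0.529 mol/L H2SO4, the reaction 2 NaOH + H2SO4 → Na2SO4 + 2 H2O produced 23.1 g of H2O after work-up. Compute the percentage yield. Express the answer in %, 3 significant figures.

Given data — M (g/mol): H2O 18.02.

n(NaOH) = 2.98 × 910.7/1000 = 2.714 mol
n(H2SO4) = 0.529 × 1530/1000 = 0.8094 mol
n/ν → NaOH: 1.357, H2SO4: 0.8094; H2SO4 is limiting.
theoretical n(H2O) = (2/1) × 0.8094 = 1.619 mol → 29.17 g
% yield = 23.1 / 29.17 × 100 = 79.19 %

79.2 %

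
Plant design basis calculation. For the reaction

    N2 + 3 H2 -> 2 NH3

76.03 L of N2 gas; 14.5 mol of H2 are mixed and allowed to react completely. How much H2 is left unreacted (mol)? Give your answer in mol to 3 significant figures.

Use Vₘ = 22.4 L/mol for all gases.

n(N2) = 76.03 / 22.4 = 3.394 mol
n(H2) = 14.50 mol
n/ν for N2 = 3.394/1 = 3.394
n/ν for H2 = 14.50/3 = 4.833
Smallest n/ν is N2 → limiting reagent.
H2 consumed = (3/1) × 3.394 = 10.18 mol
H2 remaining = 14.50 − 10.18 = 4.320 mol

4.32 mol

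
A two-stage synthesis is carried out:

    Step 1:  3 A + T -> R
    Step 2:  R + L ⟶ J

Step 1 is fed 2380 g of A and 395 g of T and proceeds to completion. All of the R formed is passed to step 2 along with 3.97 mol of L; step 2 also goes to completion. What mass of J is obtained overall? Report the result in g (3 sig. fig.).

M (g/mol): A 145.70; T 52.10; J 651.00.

2580 g

Step 1:
n(A) = 2380 / 145.70 = 16.33 mol
n(T) = 395.0 / 52.10 = 7.582 mol
n/ν for A = 16.33/3 = 5.443
n/ν for T = 7.582/1 = 7.582
Smallest n/ν is A → limiting reagent.
n(R) produced = (1/3) × 16.33 = 5.443 mol
Step 2:
n(R) available = 5.443 mol
n(L) = 3.970 mol
n/ν for R = 5.443/1 = 5.443
n/ν for L = 3.970/1 = 3.970
Smallest n/ν is L → limiting reagent.
n(J) = (1/1) × 3.970 = 3.970 mol
mass = 3.970 × 651.00 = 2584 g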